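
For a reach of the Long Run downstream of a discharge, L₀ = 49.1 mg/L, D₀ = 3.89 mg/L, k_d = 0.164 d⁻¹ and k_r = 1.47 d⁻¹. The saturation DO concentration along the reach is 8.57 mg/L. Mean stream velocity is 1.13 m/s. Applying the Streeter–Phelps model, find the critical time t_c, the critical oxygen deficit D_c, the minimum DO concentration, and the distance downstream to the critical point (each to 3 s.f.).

t_c ≈ 0.916 d; D_c ≈ 4.71 mg/L; min DO ≈ 3.86 mg/L; x_c ≈ 89.4 km

At the critical point dD/dt = 0, so k_d L₀ e^(−k_d t) = k_r D. Substituting D(t) from the Streeter–Phelps equation and solving for t gives
t_c = ln[(k_r/k_d)(1 − D₀(k_r−k_d)/(k_d L₀))] / (k_r−k_d).
Here k_r−k_d = 1.306 d⁻¹ and 1 − D₀(k_r−k_d)/(k_d L₀) = 1 − 3.89×1.306/(0.164×49.1) = 0.3691, so
t_c = ln(8.963 × 0.3691) / 1.306 = 1.196 / 1.306 = 0.9161 d.
L(t_c) = L₀ e^(−k_d t_c) = 49.1 × 0.8605 = 42.25 mg/L, and at the critical point k_r D_c = k_d L, so D_c = (0.164/1.47) × 42.25 = 4.714 mg/L.
Minimum DO = C_s − D_c = 8.57 − 4.714 = 3.856 mg/L.
x_c = v t_c = 1.13 m/s × 0.9161 d × 86400 s/d = 89440 m ≈ 89.4 km.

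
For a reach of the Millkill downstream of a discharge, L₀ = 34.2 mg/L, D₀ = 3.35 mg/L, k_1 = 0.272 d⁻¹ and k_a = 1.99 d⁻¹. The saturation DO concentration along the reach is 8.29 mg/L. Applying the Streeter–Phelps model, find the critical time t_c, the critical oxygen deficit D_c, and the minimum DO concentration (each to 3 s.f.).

t_c ≈ 0.597 d; D_c ≈ 3.97 mg/L; min DO ≈ 4.32 mg/L

With k_a/k_1 = 7.316 and 1 − D₀(k_a−k_1)/(k_1 L₀) = 0.3813,
t_c = ln(7.316 × 0.3813) / (1.99 − 0.272) = ln(2.790) / 1.718 = 1.026/1.718 = 0.5972 d.
D_c = (k_1/k_a) L₀ e^(−k_1 t_c) = (0.272/1.99) × 34.2 × e^(−0.272×0.5972) = 0.1367 × 34.2 × 0.8501 = 3.974 mg/L.
Minimum DO = C_s − D_c = 8.29 − 3.974 = 4.316 mg/L.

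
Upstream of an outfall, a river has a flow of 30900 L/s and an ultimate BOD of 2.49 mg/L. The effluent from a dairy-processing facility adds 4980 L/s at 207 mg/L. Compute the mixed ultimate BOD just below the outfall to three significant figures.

30.9 mg/L

Flow-weighted mixing: C = (Q_r C_r + Q_w C_w)/(Q_r + Q_w)
= (30900×2.49 + 4980×207)/(30900 + 4980) = 1.108×10^6/35880 = 30.88 mg/L.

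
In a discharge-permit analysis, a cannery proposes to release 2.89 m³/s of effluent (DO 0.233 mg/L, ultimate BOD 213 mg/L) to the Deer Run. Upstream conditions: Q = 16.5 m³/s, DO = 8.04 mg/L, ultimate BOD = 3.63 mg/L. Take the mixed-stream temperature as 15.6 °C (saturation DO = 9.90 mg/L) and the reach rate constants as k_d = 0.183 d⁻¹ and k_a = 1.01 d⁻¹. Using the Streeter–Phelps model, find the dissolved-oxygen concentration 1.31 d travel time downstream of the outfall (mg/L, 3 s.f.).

Mixed DO = (16.5×8.04 + 2.89×0.233)/(16.5+2.89) = 133.3/19.39 = 6.876 mg/L.
Mixed L₀ = (16.5×3.63 + 2.89×213)/(19.39) = 675.5/19.39 = 34.84 mg/L.
Initial deficit D₀ = C_s − DO₀ = 9.90 − 6.876 = 3.024 mg/L.
D(1.31) = [0.183×34.84/(1.01−0.183)](e^(−0.183×1.31) − e^(−1.01×1.31)) + 3.024 e^(−1.01×1.31)
= 7.709 × (0.7868 − 0.2663) + 3.024 × 0.2663 = 4.818 mg/L.
DO = 9.90 − 4.818 = 5.082 mg/L.

DO ≈ 5.08 mg/L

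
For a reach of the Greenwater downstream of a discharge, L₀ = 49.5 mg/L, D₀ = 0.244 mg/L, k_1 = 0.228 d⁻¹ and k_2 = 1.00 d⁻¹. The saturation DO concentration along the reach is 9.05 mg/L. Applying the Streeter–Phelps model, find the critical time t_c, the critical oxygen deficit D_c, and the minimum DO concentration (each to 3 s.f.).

t_c ≈ 1.89 d; D_c ≈ 7.33 mg/L; min DO ≈ 1.72 mg/L

At the critical point dD/dt = 0, so k_1 L₀ e^(−k_1 t) = k_2 D. Substituting D(t) from the Streeter–Phelps equation and solving for t gives
t_c = ln[(k_2/k_1)(1 − D₀(k_2−k_1)/(k_1 L₀))] / (k_2−k_1).
Here k_2−k_1 = 0.7720 d⁻¹ and 1 − D₀(k_2−k_1)/(k_1 L₀) = 1 − 0.244×0.7720/(0.228×49.5) = 0.9833, so
t_c = ln(4.386 × 0.9833) / 0.7720 = 1.462 / 0.7720 = 1.893 d.
L(t_c) = L₀ e^(−k_1 t_c) = 49.5 × 0.6494 = 32.15 mg/L, and at the critical point k_2 D_c = k_1 L, so D_c = (0.228/1.00) × 32.15 = 7.329 mg/L.
Minimum DO = C_s − D_c = 9.05 − 7.329 = 1.721 mg/L.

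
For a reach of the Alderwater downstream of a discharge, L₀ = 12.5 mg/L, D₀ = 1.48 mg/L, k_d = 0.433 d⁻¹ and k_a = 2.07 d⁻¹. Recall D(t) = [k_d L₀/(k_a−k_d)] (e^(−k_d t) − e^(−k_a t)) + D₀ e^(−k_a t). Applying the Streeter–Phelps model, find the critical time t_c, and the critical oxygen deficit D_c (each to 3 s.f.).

With k_a/k_d = 4.781 and 1 − D₀(k_a−k_d)/(k_d L₀) = 0.5524,
t_c = ln(4.781 × 0.5524) / (2.07 − 0.433) = ln(2.641) / 1.637 = 0.9710/1.637 = 0.5932 d.
D_c = (k_d/k_a) L₀ e^(−k_d t_c) = (0.433/2.07) × 12.5 × e^(−0.433×0.5932) = 0.2092 × 12.5 × 0.7735 = 2.022 mg/L.

t_c ≈ 0.593 d; D_c ≈ 2.02 mg/L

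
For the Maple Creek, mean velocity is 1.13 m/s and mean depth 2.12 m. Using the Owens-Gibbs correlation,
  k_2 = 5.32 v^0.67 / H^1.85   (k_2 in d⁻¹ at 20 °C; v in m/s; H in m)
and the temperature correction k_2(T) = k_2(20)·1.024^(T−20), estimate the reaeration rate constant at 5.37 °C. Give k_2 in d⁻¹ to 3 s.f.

k_2(20) = 5.32 × 1.13^0.67 / 2.12^1.85 = 5.32 × 1.085 / 4.015 = 1.438 d⁻¹.
k_2(5.37) = 1.438 × 1.024^(5.37−20) = 1.438 × 0.7068 = 1.016 d⁻¹.

k_2 ≈ 1.02 d⁻¹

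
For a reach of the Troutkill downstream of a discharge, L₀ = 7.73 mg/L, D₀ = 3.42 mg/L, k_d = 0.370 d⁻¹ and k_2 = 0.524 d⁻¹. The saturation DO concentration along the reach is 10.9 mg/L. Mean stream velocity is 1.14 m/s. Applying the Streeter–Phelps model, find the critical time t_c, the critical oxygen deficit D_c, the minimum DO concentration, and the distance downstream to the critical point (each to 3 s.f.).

At the critical point dD/dt = 0, so k_d L₀ e^(−k_d t) = k_2 D. Substituting D(t) from the Streeter–Phelps equation and solving for t gives
t_c = ln[(k_2/k_d)(1 − D₀(k_2−k_d)/(k_d L₀))] / (k_2−k_d).
Here k_2−k_d = 0.1540 d⁻¹ and 1 − D₀(k_2−k_d)/(k_d L₀) = 1 − 3.42×0.1540/(0.370×7.73) = 0.8159, so
t_c = ln(1.416 × 0.8159) / 0.1540 = 0.1445 / 0.1540 = 0.9381 d.
D_c = (k_d/k_2) L₀ e^(−k_d t_c) = (0.370/0.524) × 7.73 × e^(−0.370×0.9381) = 0.7061 × 7.73 × 0.7067 = 3.858 mg/L.
Minimum DO = C_s − D_c = 10.9 − 3.858 = 7.042 mg/L.
x_c = v t_c = 1.14 m/s × 0.9381 d × 86400 s/d = 92400 m ≈ 92.4 km.

t_c ≈ 0.938 d; D_c ≈ 3.86 mg/L; min DO ≈ 7.04 mg/L; x_c ≈ 92.4 km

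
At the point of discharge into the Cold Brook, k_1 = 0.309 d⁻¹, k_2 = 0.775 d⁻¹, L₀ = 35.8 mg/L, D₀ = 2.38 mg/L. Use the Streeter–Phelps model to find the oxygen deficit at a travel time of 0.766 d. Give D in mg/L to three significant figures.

k_1 L₀/(k_2−k_1) = 0.309×35.8/(0.775−0.309) = 11.06/0.4660 = 23.74 mg/L.
e^(−k_1 t) = e^(−0.309×0.7660) = 0.7892; e^(−k_2 t) = e^(−0.775×0.7660) = 0.5523.
D = 23.74 × (0.7892 − 0.5523) + 2.38 × 0.5523 = 5.624 + 1.314 = 6.939 mg/L.

D ≈ 6.94 mg/L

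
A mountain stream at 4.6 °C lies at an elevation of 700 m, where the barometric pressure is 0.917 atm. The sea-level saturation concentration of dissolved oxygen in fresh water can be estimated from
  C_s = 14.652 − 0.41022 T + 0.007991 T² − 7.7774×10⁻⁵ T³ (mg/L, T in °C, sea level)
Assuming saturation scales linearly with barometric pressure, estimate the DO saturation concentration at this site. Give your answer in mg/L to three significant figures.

C_s ≈ 11.9 mg/L

At sea level: C_s = 14.652 − 0.41022×4.6 + 0.007991×4.6² − 7.7774×10⁻⁵×4.6³ = 12.93 mg/L.
Pressure correction: C_s' = 12.93 × 0.917 = 11.85 mg/L.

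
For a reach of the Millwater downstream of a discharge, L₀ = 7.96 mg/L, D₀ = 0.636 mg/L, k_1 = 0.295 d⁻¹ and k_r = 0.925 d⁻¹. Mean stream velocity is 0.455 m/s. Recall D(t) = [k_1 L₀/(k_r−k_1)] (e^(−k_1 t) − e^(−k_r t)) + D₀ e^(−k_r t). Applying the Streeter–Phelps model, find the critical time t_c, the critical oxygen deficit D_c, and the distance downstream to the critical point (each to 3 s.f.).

t_c = [1/(k_r−k_1)] ln[(k_r/k_1)(1 − D₀(k_r−k_1)/(k_1 L₀))]
= [1/(0.925−0.295)] ln[(0.925/0.295)(1 − 0.636×0.6300/(0.295×7.96))]
= (1/0.6300) ln[3.136 × 0.8294] = 1.587 × ln(2.601) = 1.587 × 0.9557 = 1.517 d.
D_c = (k_1/k_r) L₀ e^(−k_1 t_c) = (0.295/0.925) × 7.96 × e^(−0.295×1.517) = 0.3189 × 7.96 × 0.6392 = 1.623 mg/L.
x_c = v t_c = 0.455 m/s × 1.517 d × 86400 s/d = 59640 m ≈ 59.6 km.

t_c ≈ 1.52 d; D_c ≈ 1.62 mg/L; x_c ≈ 59.6 km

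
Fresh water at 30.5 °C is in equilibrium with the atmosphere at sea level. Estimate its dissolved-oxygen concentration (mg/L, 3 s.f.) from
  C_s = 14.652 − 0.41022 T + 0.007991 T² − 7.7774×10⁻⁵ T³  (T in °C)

C_s = 14.652 − 0.41022×30.5 + 0.007991×30.5² − 7.7774×10⁻⁵×30.5³ = 7.367 mg/L.

C_s ≈ 7.37 mg/L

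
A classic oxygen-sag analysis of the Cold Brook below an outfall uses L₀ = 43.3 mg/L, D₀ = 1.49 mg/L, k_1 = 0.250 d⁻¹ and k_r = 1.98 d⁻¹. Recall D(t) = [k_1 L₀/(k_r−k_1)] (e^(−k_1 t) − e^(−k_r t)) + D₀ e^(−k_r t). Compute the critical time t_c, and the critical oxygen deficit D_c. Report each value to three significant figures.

t_c ≈ 1.04 d; D_c ≈ 4.22 mg/L

t_c = [1/(k_r−k_1)] ln[(k_r/k_1)(1 − D₀(k_r−k_1)/(k_1 L₀))]
= [1/(1.98−0.250)] ln[(1.98/0.250)(1 − 1.49×1.730/(0.250×43.3))]
= (1/1.730) ln[7.920 × 0.7619] = 0.5780 × ln(6.034) = 0.5780 × 1.797 = 1.039 d.
D_c = (k_1/k_r) L₀ e^(−k_1 t_c) = (0.250/1.98) × 43.3 × e^(−0.250×1.039) = 0.1263 × 43.3 × 0.7713 = 4.217 mg/L.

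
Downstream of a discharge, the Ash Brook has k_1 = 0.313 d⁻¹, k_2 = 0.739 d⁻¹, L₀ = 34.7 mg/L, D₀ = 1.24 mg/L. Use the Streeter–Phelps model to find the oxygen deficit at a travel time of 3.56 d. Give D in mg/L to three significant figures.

D ≈ 6.62 mg/L

k_1 L₀/(k_2−k_1) = 0.313×34.7/(0.739−0.313) = 10.86/0.4260 = 25.50 mg/L.
e^(−k_1 t) = e^(−0.313×3.560) = 0.3282; e^(−k_2 t) = e^(−0.739×3.560) = 0.07202.
D = 25.50 × (0.3282 − 0.07202) + 1.24 × 0.07202 = 6.530 + 0.08930 = 6.620 mg/L.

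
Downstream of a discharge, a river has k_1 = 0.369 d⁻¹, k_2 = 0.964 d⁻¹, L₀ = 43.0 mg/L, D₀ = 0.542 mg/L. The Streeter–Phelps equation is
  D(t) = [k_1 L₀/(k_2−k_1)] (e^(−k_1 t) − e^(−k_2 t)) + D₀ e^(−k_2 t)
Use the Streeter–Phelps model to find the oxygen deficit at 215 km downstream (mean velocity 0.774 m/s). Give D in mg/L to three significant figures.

D ≈ 6.96 mg/L

Travel time t = x/v = 215 km / (0.774 m/s) = 215000 m / 0.774 m/s = 277800 s = 3.215 d.
k_1 L₀/(k_2−k_1) = 0.369×43.0/(0.964−0.369) = 15.87/0.5950 = 26.67 mg/L.
e^(−k_1 t) = e^(−0.369×3.215) = 0.3053; e^(−k_2 t) = e^(−0.964×3.215) = 0.04508.
D = 26.67 × (0.3053 − 0.04508) + 0.542 × 0.04508 = 6.940 + 0.02443 = 6.965 mg/L.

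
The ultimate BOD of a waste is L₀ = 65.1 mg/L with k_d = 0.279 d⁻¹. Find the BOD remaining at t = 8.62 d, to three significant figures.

L ≈ 5.88 mg/L

L_t = L₀ e^(−k_d t) = 65.1 × e^(−0.279×8.62) = 65.1 × 0.09027 = 5.876 mg/L.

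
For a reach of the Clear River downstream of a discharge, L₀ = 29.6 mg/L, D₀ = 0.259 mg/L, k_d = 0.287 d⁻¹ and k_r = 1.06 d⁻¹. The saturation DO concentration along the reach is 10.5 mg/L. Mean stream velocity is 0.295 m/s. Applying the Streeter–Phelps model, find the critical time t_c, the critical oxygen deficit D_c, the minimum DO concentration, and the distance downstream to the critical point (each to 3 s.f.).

t_c ≈ 1.66 d; D_c ≈ 4.98 mg/L; min DO ≈ 5.52 mg/L; x_c ≈ 42.3 km

t_c = [1/(k_r−k_d)] ln[(k_r/k_d)(1 − D₀(k_r−k_d)/(k_d L₀))]
= [1/(1.06−0.287)] ln[(1.06/0.287)(1 − 0.259×0.7730/(0.287×29.6))]
= (1/0.7730) ln[3.693 × 0.9764] = 1.294 × ln(3.606) = 1.294 × 1.283 = 1.659 d.
D_c = (k_d/k_r) L₀ e^(−k_d t_c) = (0.287/1.06) × 29.6 × e^(−0.287×1.659) = 0.2708 × 29.6 × 0.6211 = 4.978 mg/L.
Minimum DO = C_s − D_c = 10.5 − 4.978 = 5.522 mg/L.
x_c = v t_c = 0.295 m/s × 1.659 d × 86400 s/d = 42290 m ≈ 42.3 km.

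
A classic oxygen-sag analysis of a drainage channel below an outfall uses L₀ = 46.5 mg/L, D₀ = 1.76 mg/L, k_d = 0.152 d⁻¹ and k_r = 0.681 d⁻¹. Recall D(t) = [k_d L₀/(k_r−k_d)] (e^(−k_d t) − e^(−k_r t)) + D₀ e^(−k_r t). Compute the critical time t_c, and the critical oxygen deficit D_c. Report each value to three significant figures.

t_c ≈ 2.57 d; D_c ≈ 7.02 mg/L

At the critical point dD/dt = 0, so k_d L₀ e^(−k_d t) = k_r D. Substituting D(t) from the Streeter–Phelps equation and solving for t gives
t_c = ln[(k_r/k_d)(1 − D₀(k_r−k_d)/(k_d L₀))] / (k_r−k_d).
Here k_r−k_d = 0.5290 d⁻¹ and 1 − D₀(k_r−k_d)/(k_d L₀) = 1 − 1.76×0.5290/(0.152×46.5) = 0.8683, so
t_c = ln(4.480 × 0.8683) / 0.5290 = 1.358 / 0.5290 = 2.568 d.
L(t_c) = L₀ e^(−k_d t_c) = 46.5 × 0.6768 = 31.47 mg/L, and at the critical point k_r D_c = k_d L, so D_c = (0.152/0.681) × 31.47 = 7.025 mg/L.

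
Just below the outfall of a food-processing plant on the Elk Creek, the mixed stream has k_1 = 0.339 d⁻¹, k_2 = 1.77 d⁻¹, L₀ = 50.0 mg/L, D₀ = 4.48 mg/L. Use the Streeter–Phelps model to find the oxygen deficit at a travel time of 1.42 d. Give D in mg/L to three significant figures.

k_1 L₀/(k_2−k_1) = 0.339×50.0/(1.77−0.339) = 16.95/1.431 = 11.84 mg/L.
e^(−k_1 t) = e^(−0.339×1.420) = 0.6179; e^(−k_2 t) = e^(−1.77×1.420) = 0.08099.
D = 11.84 × (0.6179 − 0.08099) + 4.48 × 0.08099 = 6.360 + 0.3628 = 6.723 mg/L.

D ≈ 6.72 mg/L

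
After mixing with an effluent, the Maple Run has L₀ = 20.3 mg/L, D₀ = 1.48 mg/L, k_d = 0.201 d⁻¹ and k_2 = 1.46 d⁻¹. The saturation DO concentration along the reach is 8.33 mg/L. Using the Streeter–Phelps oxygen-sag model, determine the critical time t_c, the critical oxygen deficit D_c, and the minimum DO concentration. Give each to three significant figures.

t_c = [1/(k_2−k_d)] ln[(k_2/k_d)(1 − D₀(k_2−k_d)/(k_d L₀))]
= [1/(1.46−0.201)] ln[(1.46/0.201)(1 − 1.48×1.259/(0.201×20.3))]
= (1/1.259) ln[7.264 × 0.5433] = 0.7943 × ln(3.947) = 0.7943 × 1.373 = 1.090 d.
D_c = (k_d/k_2) L₀ e^(−k_d t_c) = (0.201/1.46) × 20.3 × e^(−0.201×1.090) = 0.1377 × 20.3 × 0.8032 = 2.245 mg/L.
Minimum DO = C_s − D_c = 8.33 − 2.245 = 6.085 mg/L.

t_c ≈ 1.09 d; D_c ≈ 2.24 mg/L; min DO ≈ 6.09 mg/L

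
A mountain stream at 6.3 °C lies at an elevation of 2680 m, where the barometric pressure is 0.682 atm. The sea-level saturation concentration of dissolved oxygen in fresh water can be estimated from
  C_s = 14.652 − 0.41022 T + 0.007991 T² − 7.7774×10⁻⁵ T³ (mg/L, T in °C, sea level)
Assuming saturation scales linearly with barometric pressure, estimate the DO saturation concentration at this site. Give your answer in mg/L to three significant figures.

C_s ≈ 8.43 mg/L

At sea level: C_s = 14.652 − 0.41022×6.3 + 0.007991×6.3² − 7.7774×10⁻⁵×6.3³ = 12.37 mg/L.
Pressure correction: C_s' = 12.37 × 0.682 = 8.433 mg/L.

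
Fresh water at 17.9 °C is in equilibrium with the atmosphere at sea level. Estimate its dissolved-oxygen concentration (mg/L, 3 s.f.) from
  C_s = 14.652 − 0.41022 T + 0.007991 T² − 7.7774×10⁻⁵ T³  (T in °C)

C_s = 14.652 − 0.41022×17.9 + 0.007991×17.9² − 7.7774×10⁻⁵×17.9³ = 9.423 mg/L.

C_s ≈ 9.42 mg/L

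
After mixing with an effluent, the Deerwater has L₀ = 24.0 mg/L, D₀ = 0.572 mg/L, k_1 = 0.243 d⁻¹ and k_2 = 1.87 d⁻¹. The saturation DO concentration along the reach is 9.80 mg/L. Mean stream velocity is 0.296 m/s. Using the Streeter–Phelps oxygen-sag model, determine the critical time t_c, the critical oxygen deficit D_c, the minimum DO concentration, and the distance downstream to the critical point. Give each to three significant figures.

t_c ≈ 1.15 d; D_c ≈ 2.36 mg/L; min DO ≈ 7.44 mg/L; x_c ≈ 29.3 km

With k_2/k_1 = 7.695 and 1 − D₀(k_2−k_1)/(k_1 L₀) = 0.8404,
t_c = ln(7.695 × 0.8404) / (1.87 − 0.243) = ln(6.467) / 1.627 = 1.867/1.627 = 1.147 d.
L(t_c) = L₀ e^(−k_1 t_c) = 24.0 × 0.7567 = 18.16 mg/L, and at the critical point k_2 D_c = k_1 L, so D_c = (0.243/1.87) × 18.16 = 2.360 mg/L.
Minimum DO = C_s − D_c = 9.80 − 2.360 = 7.440 mg/L.
x_c = v t_c = 0.296 m/s × 1.147 d × 86400 s/d = 29340 m ≈ 29.3 km.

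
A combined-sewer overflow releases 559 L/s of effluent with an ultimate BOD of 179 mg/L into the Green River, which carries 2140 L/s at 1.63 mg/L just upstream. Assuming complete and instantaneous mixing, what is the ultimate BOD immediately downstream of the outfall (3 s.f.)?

Flow-weighted mixing: C = (Q_r C_r + Q_w C_w)/(Q_r + Q_w)
= (2140×1.63 + 559×179)/(2140 + 559) = 103500/2699 = 38.37 mg/L.

38.4 mg/L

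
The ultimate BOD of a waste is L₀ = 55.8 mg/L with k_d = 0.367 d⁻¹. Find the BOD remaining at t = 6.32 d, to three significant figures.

L ≈ 5.49 mg/L

L_t = L₀ e^(−k_d t) = 55.8 × e^(−0.367×6.32) = 55.8 × 0.09833 = 5.487 mg/L.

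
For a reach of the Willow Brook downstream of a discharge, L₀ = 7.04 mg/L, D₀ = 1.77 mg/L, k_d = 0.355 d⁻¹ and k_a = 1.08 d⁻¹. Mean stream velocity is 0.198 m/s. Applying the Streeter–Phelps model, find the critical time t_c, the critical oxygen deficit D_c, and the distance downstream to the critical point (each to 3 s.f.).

t_c ≈ 0.541 d; D_c ≈ 1.91 mg/L; x_c ≈ 9.25 km

With k_a/k_d = 3.042 and 1 − D₀(k_a−k_d)/(k_d L₀) = 0.4865,
t_c = ln(3.042 × 0.4865) / (1.08 − 0.355) = ln(1.480) / 0.7250 = 0.3922/0.7250 = 0.5409 d.
D_c = (k_d/k_a) L₀ e^(−k_d t_c) = (0.355/1.08) × 7.04 × e^(−0.355×0.5409) = 0.3287 × 7.04 × 0.8253 = 1.910 mg/L.
x_c = v t_c = 0.198 m/s × 0.5409 d × 86400 s/d = 9253 m ≈ 9.25 km.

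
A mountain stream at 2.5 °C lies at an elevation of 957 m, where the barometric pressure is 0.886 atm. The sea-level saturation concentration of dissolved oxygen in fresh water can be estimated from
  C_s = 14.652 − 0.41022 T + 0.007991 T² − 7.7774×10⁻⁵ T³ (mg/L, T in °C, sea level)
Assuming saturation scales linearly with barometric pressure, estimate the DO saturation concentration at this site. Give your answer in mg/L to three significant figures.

At sea level: C_s = 14.652 − 0.41022×2.5 + 0.007991×2.5² − 7.7774×10⁻⁵×2.5³ = 13.68 mg/L.
Pressure correction: C_s' = 13.68 × 0.886 = 12.12 mg/L.

C_s ≈ 12.1 mg/L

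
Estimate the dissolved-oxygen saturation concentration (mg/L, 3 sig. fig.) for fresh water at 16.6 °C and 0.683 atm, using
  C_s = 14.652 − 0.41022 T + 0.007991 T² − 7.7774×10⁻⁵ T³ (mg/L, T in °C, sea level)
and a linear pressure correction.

C_s ≈ 6.62 mg/L

At sea level: C_s = 14.652 − 0.41022×16.6 + 0.007991×16.6² − 7.7774×10⁻⁵×16.6³ = 9.689 mg/L.
Pressure correction: C_s' = 9.689 × 0.683 = 6.617 mg/L.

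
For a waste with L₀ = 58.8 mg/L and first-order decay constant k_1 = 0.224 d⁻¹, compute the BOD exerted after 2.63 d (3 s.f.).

y ≈ 26.2 mg/L

y_t = L₀(1 − e^(−k_1 t)) = 58.8 × (1 − e^(−0.224×2.63))
= 58.8 × (1 − 0.5548) = 58.8 × 0.4452 = 26.18 mg/L.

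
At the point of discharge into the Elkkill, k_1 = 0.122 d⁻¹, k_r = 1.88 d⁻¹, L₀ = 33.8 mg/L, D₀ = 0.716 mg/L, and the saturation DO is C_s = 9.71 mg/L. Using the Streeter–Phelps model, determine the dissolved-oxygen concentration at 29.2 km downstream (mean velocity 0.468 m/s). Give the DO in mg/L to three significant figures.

DO ≈ 7.98 mg/L

Travel time t = x/v = 29.2 km / (0.468 m/s) = 29200 m / 0.468 m/s = 62390 s = 0.7221 d.
k_1 L₀/(k_r−k_1) = 0.122×33.8/(1.88−0.122) = 4.124/1.758 = 2.346 mg/L.
e^(−k_1 t) = e^(−0.122×0.7221) = 0.9157; e^(−k_r t) = e^(−1.88×0.7221) = 0.2573.
D = 2.346 × (0.9157 − 0.2573) + 0.716 × 0.2573 = 1.544 + 0.1842 = 1.729 mg/L.
DO = C_s − D = 9.71 − 1.729 = 7.981 mg/L.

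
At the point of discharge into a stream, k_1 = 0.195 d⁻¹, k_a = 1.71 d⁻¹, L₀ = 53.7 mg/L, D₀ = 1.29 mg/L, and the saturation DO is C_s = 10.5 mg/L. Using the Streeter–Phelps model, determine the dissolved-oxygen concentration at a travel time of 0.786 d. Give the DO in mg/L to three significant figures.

DO ≈ 6.04 mg/L

k_1 L₀/(k_a−k_1) = 0.195×53.7/(1.71−0.195) = 10.47/1.515 = 6.912 mg/L.
e^(−k_1 t) = e^(−0.195×0.7860) = 0.8579; e^(−k_a t) = e^(−1.71×0.7860) = 0.2608.
D = 6.912 × (0.8579 − 0.2608) + 1.29 × 0.2608 = 4.127 + 0.3364 = 4.464 mg/L.
DO = C_s − D = 10.5 − 4.464 = 6.036 mg/L.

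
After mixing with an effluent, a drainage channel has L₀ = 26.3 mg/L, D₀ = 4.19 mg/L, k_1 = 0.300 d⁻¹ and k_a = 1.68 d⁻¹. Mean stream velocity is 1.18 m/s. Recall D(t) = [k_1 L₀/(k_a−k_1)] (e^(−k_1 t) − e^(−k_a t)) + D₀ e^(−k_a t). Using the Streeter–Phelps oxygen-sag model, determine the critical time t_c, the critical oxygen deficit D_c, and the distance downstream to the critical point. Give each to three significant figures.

t_c = [1/(k_a−k_1)] ln[(k_a/k_1)(1 − D₀(k_a−k_1)/(k_1 L₀))]
= [1/(1.68−0.300)] ln[(1.68/0.300)(1 − 4.19×1.380/(0.300×26.3))]
= (1/1.380) ln[5.600 × 0.2671] = 0.7246 × ln(1.496) = 0.7246 × 0.4028 = 0.2919 d.
D_c = (k_1/k_a) L₀ e^(−k_1 t_c) = (0.300/1.68) × 26.3 × e^(−0.300×0.2919) = 0.1786 × 26.3 × 0.9162 = 4.303 mg/L.
x_c = v t_c = 1.18 m/s × 0.2919 d × 86400 s/d = 29760 m ≈ 29.8 km.

t_c ≈ 0.292 d; D_c ≈ 4.30 mg/L; x_c ≈ 29.8 km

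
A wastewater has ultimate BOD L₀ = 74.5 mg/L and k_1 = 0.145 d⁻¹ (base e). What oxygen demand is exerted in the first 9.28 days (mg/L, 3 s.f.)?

y_t = L₀(1 − e^(−k_1 t)) = 74.5 × (1 − e^(−0.145×9.28))
= 74.5 × (1 − 0.2604) = 74.5 × 0.7396 = 55.10 mg/L.

y ≈ 55.1 mg/L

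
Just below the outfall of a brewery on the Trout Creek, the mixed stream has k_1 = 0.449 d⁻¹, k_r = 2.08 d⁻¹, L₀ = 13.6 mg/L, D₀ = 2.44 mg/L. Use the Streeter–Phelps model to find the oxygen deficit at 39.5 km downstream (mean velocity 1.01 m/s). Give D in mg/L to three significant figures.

D ≈ 2.55 mg/L

Travel time t = x/v = 39.5 km / (1.01 m/s) = 39500 m / 1.01 m/s = 39110 s = 0.4526 d.
k_1 L₀/(k_r−k_1) = 0.449×13.6/(2.08−0.449) = 6.106/1.631 = 3.744 mg/L.
e^(−k_1 t) = e^(−0.449×0.4526) = 0.8161; e^(−k_r t) = e^(−2.08×0.4526) = 0.3900.
D = 3.744 × (0.8161 − 0.3900) + 2.44 × 0.3900 = 1.595 + 0.9517 = 2.547 mg/L.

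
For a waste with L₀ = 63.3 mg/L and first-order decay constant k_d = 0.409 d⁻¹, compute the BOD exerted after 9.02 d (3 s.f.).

y_t = L₀(1 − e^(−k_d t)) = 63.3 × (1 − e^(−0.409×9.02))
= 63.3 × (1 − 0.02499) = 63.3 × 0.9750 = 61.72 mg/L.

y ≈ 61.7 mg/L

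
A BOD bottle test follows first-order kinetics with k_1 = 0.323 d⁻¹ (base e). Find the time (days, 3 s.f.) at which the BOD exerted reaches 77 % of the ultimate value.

t ≈ 4.55 d

y/L₀ = 1 − e^(−k_1 t) = 0.77 ⇒ e^(−k_1 t) = 0.230
t = −ln(0.230) / 0.323 = 1.470 / 0.323 = 4.550 d.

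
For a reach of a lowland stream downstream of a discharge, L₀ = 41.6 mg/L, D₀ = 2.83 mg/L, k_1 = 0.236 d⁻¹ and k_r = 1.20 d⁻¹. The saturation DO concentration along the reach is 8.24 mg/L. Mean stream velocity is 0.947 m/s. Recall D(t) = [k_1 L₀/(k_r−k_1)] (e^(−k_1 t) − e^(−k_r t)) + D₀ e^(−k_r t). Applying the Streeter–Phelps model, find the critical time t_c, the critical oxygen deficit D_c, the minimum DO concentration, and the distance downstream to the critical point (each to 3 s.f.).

At the critical point dD/dt = 0, so k_1 L₀ e^(−k_1 t) = k_r D. Substituting D(t) from the Streeter–Phelps equation and solving for t gives
t_c = ln[(k_r/k_1)(1 − D₀(k_r−k_1)/(k_1 L₀))] / (k_r−k_1).
Here k_r−k_1 = 0.9640 d⁻¹ and 1 − D₀(k_r−k_1)/(k_1 L₀) = 1 − 2.83×0.9640/(0.236×41.6) = 0.7221, so
t_c = ln(5.085 × 0.7221) / 0.9640 = 1.301 / 0.9640 = 1.349 d.
D_c = (k_1/k_r) L₀ e^(−k_1 t_c) = (0.236/1.20) × 41.6 × e^(−0.236×1.349) = 0.1967 × 41.6 × 0.7273 = 5.950 mg/L.
Minimum DO = C_s − D_c = 8.24 − 5.950 = 2.290 mg/L.
x_c = v t_c = 0.947 m/s × 1.349 d × 86400 s/d = 110400 m ≈ 110 km.

t_c ≈ 1.35 d; D_c ≈ 5.95 mg/L; min DO ≈ 2.29 mg/L; x_c ≈ 110 km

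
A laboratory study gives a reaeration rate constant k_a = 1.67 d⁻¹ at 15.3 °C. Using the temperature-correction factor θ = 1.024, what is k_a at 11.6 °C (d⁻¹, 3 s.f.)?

k_a(T₂) = k_a(T₁) · θ^(T₂−T₁) = 1.67 × 1.024^(11.6−15.3)
= 1.67 × 1.024^-3.70 = 1.67 × 0.9160 = 1.530 d⁻¹.

k_a ≈ 1.53 d⁻¹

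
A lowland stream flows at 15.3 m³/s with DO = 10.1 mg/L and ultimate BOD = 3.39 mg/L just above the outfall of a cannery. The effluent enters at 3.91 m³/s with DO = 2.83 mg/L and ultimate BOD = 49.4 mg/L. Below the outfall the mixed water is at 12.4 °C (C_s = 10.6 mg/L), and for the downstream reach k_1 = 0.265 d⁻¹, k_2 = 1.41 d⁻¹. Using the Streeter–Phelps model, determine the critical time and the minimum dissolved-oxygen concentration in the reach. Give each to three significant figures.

Mixed DO = (15.3×10.1 + 3.91×2.83)/(15.3+3.91) = 165.6/19.21 = 8.620 mg/L.
Mixed L₀ = (15.3×3.39 + 3.91×49.4)/(19.21) = 245.0/19.21 = 12.75 mg/L.
Initial deficit D₀ = C_s − DO₀ = 10.6 − 8.620 = 1.980 mg/L.
t_c = (1/1.145) ln[(1.41/0.265)(1 − 1.980×1.145/(0.265×12.75))] = 0.8734 × ln(1.752) = 0.4900 d.
D_c = (0.265/1.41) × 12.75 × e^(−0.265×0.4900) = 0.1879 × 12.75 × 0.8782 = 2.105 mg/L.
Minimum DO = 10.6 − 2.105 = 8.495 mg/L.

t_c ≈ 0.490 d; minimum DO ≈ 8.49 mg/L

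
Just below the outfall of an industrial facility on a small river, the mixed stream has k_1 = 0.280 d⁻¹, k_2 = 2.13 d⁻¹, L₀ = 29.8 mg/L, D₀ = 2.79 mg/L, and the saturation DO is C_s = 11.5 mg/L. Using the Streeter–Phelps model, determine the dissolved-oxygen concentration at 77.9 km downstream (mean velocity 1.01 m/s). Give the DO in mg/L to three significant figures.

Travel time t = x/v = 77.9 km / (1.01 m/s) = 77900 m / 1.01 m/s = 77130 s = 0.8927 d.
k_1 L₀/(k_2−k_1) = 0.280×29.8/(2.13−0.280) = 8.344/1.850 = 4.510 mg/L.
e^(−k_1 t) = e^(−0.280×0.8927) = 0.7788; e^(−k_2 t) = e^(−2.13×0.8927) = 0.1494.
D = 4.510 × (0.7788 − 0.1494) + 2.79 × 0.1494 = 2.839 + 0.4167 = 3.256 mg/L.
DO = C_s − D = 11.5 − 3.256 = 8.244 mg/L.

DO ≈ 8.24 mg/L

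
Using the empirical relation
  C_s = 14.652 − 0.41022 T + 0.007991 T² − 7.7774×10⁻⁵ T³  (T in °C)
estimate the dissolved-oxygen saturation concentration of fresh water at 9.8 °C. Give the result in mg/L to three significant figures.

C_s = 14.652 − 0.41022×9.8 + 0.007991×9.8² − 7.7774×10⁻⁵×9.8³ = 11.33 mg/L.

C_s ≈ 11.3 mg/L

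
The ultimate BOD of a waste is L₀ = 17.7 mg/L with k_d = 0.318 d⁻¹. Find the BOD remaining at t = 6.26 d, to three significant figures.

L_t = L₀ e^(−k_d t) = 17.7 × e^(−0.318×6.26) = 17.7 × 0.1366 = 2.418 mg/L.

L ≈ 2.42 mg/L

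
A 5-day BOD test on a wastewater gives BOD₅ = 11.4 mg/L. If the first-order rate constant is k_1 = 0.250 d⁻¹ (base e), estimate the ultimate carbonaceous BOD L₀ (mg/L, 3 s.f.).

BOD₅ = L₀(1 − e^(−5k_1)) ⇒ L₀ = BOD₅ / (1 − e^(−5×0.250))
= 11.4 / (1 − 0.2865) = 11.4 / 0.7135 = 15.98 mg/L.

L₀ ≈ 16.0 mg/L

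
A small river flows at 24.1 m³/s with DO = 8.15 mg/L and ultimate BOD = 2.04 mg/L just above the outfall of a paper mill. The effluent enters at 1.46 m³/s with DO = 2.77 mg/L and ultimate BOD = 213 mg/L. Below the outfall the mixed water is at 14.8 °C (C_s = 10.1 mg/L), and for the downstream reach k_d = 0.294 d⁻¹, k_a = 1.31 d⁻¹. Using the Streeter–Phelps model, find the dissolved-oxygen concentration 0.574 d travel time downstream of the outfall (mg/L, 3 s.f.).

DO ≈ 7.51 mg/L

Mixed DO = (24.1×8.15 + 1.46×2.77)/(24.1+1.46) = 200.5/25.56 = 7.843 mg/L.
Mixed L₀ = (24.1×2.04 + 1.46×213)/(25.56) = 360.1/25.56 = 14.09 mg/L.
Initial deficit D₀ = C_s − DO₀ = 10.1 − 7.843 = 2.257 mg/L.
D(0.574) = [0.294×14.09/(1.31−0.294)](e^(−0.294×0.574) − e^(−1.31×0.574)) + 2.257 e^(−1.31×0.574)
= 4.077 × (0.8447 − 0.4715) + 2.257 × 0.4715 = 2.586 mg/L.
DO = 10.1 − 2.586 = 7.514 mg/L.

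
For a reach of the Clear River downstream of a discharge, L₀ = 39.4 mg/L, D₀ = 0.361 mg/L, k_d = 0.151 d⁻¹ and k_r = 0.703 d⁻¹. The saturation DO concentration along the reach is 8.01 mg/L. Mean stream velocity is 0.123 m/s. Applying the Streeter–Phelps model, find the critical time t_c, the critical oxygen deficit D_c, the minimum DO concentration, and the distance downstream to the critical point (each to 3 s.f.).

t_c ≈ 2.72 d; D_c ≈ 5.61 mg/L; min DO ≈ 2.40 mg/L; x_c ≈ 29.0 km

With k_r/k_d = 4.656 and 1 − D₀(k_r−k_d)/(k_d L₀) = 0.9665,
t_c = ln(4.656 × 0.9665) / (0.703 − 0.151) = ln(4.500) / 0.5520 = 1.504/0.5520 = 2.725 d.
L(t_c) = L₀ e^(−k_d t_c) = 39.4 × 0.6627 = 26.11 mg/L, and at the critical point k_r D_c = k_d L, so D_c = (0.151/0.703) × 26.11 = 5.608 mg/L.
Minimum DO = C_s − D_c = 8.01 − 5.608 = 2.402 mg/L.
x_c = v t_c = 0.123 m/s × 2.725 d × 86400 s/d = 28960 m ≈ 29.0 km.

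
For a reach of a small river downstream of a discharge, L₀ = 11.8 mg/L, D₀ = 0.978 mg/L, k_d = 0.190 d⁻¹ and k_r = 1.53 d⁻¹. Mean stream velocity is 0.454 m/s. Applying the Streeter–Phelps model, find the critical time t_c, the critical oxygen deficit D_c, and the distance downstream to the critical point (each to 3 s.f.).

With k_r/k_d = 8.053 and 1 − D₀(k_r−k_d)/(k_d L₀) = 0.4155,
t_c = ln(8.053 × 0.4155) / (1.53 − 0.190) = ln(3.346) / 1.340 = 1.208/1.340 = 0.9012 d.
D_c = (k_d/k_r) L₀ e^(−k_d t_c) = (0.190/1.53) × 11.8 × e^(−0.190×0.9012) = 0.1242 × 11.8 × 0.8426 = 1.235 mg/L.
x_c = v t_c = 0.454 m/s × 0.9012 d × 86400 s/d = 35350 m ≈ 35.4 km.

t_c ≈ 0.901 d; D_c ≈ 1.23 mg/L; x_c ≈ 35.4 km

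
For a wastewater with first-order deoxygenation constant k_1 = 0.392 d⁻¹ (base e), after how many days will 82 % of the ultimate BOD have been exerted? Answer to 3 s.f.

y/L₀ = 1 − e^(−k_1 t) = 0.82 ⇒ e^(−k_1 t) = 0.180
t = −ln(0.180) / 0.392 = 1.715 / 0.392 = 4.374 d.

t ≈ 4.37 d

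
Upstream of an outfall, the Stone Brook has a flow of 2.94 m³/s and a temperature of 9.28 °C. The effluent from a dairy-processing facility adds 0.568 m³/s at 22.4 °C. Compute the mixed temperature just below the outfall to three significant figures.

11.4 °C

Flow-weighted mixing: C = (Q_r C_r + Q_w C_w)/(Q_r + Q_w)
= (2.94×9.28 + 0.568×22.4)/(2.94 + 0.568) = 40.01/3.508 = 11.40 °C.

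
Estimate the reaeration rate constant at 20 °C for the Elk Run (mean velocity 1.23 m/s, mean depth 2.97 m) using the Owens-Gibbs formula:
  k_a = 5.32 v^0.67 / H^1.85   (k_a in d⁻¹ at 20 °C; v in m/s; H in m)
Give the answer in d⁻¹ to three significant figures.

k_a = 5.32 × 1.23^0.67 / 2.97^1.85 = 5.32 × 1.149 / 7.492 = 0.8157 d⁻¹.

k_a ≈ 0.816 d⁻¹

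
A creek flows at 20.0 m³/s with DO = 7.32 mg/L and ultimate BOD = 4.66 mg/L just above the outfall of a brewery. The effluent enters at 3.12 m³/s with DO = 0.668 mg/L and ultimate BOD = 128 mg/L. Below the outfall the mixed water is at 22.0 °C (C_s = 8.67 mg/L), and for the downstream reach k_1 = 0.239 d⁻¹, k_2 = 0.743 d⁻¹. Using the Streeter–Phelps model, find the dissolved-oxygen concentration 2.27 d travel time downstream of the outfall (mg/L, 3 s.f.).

Mixed DO = (20.0×7.32 + 3.12×0.668)/(20.0+3.12) = 148.5/23.12 = 6.422 mg/L.
Mixed L₀ = (20.0×4.66 + 3.12×128)/(23.12) = 492.6/23.12 = 21.30 mg/L.
Initial deficit D₀ = C_s − DO₀ = 8.67 − 6.422 = 2.248 mg/L.
D(2.27) = [0.239×21.30/(0.743−0.239)](e^(−0.239×2.27) − e^(−0.743×2.27)) + 2.248 e^(−0.743×2.27)
= 10.10 × (0.5813 − 0.1851) + 2.248 × 0.1851 = 4.418 mg/L.
DO = 8.67 − 4.418 = 4.252 mg/L.

DO ≈ 4.25 mg/L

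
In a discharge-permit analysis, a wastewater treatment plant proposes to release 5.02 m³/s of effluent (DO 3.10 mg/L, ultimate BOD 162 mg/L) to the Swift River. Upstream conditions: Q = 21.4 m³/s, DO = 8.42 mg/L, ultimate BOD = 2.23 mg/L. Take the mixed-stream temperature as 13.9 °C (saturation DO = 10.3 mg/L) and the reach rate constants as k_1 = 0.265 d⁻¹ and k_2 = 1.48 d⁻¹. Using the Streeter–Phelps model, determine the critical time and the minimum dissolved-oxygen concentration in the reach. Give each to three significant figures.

t_c ≈ 0.986 d; minimum DO ≈ 5.81 mg/L

Mixed DO = (21.4×8.42 + 5.02×3.10)/(21.4+5.02) = 195.8/26.42 = 7.409 mg/L.
Mixed L₀ = (21.4×2.23 + 5.02×162)/(26.42) = 861.0/26.42 = 32.59 mg/L.
Initial deficit D₀ = C_s − DO₀ = 10.3 − 7.409 = 2.891 mg/L.
t_c = (1/1.215) ln[(1.48/0.265)(1 − 2.891×1.215/(0.265×32.59))] = 0.8230 × ln(3.313) = 0.9860 d.
D_c = (0.265/1.48) × 32.59 × e^(−0.265×0.9860) = 0.1791 × 32.59 × 0.7701 = 4.493 mg/L.
Minimum DO = 10.3 − 4.493 = 5.807 mg/L.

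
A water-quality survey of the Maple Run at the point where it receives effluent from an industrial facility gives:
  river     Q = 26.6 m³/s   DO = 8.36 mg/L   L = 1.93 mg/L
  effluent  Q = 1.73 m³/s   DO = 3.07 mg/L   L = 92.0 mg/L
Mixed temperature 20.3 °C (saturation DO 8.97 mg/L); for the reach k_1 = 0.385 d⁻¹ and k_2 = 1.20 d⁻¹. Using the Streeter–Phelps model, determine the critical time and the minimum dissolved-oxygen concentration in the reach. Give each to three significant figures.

t_c ≈ 1.02 d; minimum DO ≈ 7.36 mg/L

Mixed DO = (26.6×8.36 + 1.73×3.07)/(26.6+1.73) = 227.7/28.33 = 8.037 mg/L.
Mixed L₀ = (26.6×1.93 + 1.73×92.0)/(28.33) = 210.5/28.33 = 7.430 mg/L.
Initial deficit D₀ = C_s − DO₀ = 8.97 − 8.037 = 0.9330 mg/L.
t_c = (1/0.8150) ln[(1.20/0.385)(1 − 0.9330×0.8150/(0.385×7.430))] = 1.227 × ln(2.288) = 1.016 d.
D_c = (0.385/1.20) × 7.430 × e^(−0.385×1.016) = 0.3208 × 7.430 × 0.6763 = 1.612 mg/L.
Minimum DO = 8.97 − 1.612 = 7.358 mg/L.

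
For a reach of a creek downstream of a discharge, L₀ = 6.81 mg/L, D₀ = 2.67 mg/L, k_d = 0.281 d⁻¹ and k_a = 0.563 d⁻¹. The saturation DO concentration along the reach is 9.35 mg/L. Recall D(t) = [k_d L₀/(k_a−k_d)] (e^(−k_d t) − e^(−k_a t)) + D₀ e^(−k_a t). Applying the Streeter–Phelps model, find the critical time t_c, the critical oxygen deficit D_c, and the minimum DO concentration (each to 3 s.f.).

t_c ≈ 0.691 d; D_c ≈ 2.80 mg/L; min DO ≈ 6.55 mg/L

With k_a/k_d = 2.004 and 1 − D₀(k_a−k_d)/(k_d L₀) = 0.6065,
t_c = ln(2.004 × 0.6065) / (0.563 − 0.281) = ln(1.215) / 0.2820 = 0.1949/0.2820 = 0.6912 d.
L(t_c) = L₀ e^(−k_d t_c) = 6.81 × 0.8235 = 5.608 mg/L, and at the critical point k_a D_c = k_d L, so D_c = (0.281/0.563) × 5.608 = 2.799 mg/L.
Minimum DO = C_s − D_c = 9.35 − 2.799 = 6.551 mg/L.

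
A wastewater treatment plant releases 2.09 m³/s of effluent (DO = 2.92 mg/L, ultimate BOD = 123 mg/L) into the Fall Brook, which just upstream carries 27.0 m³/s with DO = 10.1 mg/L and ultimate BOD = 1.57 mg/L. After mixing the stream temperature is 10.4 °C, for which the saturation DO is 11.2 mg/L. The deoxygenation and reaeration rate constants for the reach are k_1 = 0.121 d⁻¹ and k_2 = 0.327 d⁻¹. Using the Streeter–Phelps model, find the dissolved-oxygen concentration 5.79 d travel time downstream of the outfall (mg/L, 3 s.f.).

Mixed DO = (27.0×10.1 + 2.09×2.92)/(27.0+2.09) = 278.8/29.09 = 9.584 mg/L.
Mixed L₀ = (27.0×1.57 + 2.09×123)/(29.09) = 299.5/29.09 = 10.29 mg/L.
Initial deficit D₀ = C_s − DO₀ = 11.2 − 9.584 = 1.616 mg/L.
D(5.79) = [0.121×10.29/(0.327−0.121)](e^(−0.121×5.79) − e^(−0.327×5.79)) + 1.616 e^(−0.327×5.79)
= 6.047 × (0.4963 − 0.1506) + 1.616 × 0.1506 = 2.334 mg/L.
DO = 11.2 − 2.334 = 8.866 mg/L.

DO ≈ 8.87 mg/L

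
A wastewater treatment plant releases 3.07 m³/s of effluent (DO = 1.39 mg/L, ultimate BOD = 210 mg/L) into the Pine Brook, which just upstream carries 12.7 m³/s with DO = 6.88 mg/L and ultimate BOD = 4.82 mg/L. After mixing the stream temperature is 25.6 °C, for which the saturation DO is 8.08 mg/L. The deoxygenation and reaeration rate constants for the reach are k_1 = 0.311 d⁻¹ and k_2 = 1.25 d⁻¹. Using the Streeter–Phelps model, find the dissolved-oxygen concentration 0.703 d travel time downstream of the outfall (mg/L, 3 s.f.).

Mixed DO = (12.7×6.88 + 3.07×1.39)/(12.7+3.07) = 91.64/15.77 = 5.811 mg/L.
Mixed L₀ = (12.7×4.82 + 3.07×210)/(15.77) = 705.9/15.77 = 44.76 mg/L.
Initial deficit D₀ = C_s − DO₀ = 8.08 − 5.811 = 2.269 mg/L.
D(0.703) = [0.311×44.76/(1.25−0.311)](e^(−0.311×0.703) − e^(−1.25×0.703)) + 2.269 e^(−1.25×0.703)
= 14.83 × (0.8036 − 0.4153) + 2.269 × 0.4153 = 6.699 mg/L.
DO = 8.08 − 6.699 = 1.381 mg/L.

DO ≈ 1.38 mg/L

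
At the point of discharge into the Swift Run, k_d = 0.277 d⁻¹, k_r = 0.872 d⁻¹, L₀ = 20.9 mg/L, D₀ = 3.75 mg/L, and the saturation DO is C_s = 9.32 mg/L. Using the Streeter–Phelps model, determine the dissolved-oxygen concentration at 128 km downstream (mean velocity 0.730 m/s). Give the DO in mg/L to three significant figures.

Travel time t = x/v = 128 km / (0.730 m/s) = 128000 m / 0.730 m/s = 175300 s = 2.029 d.
k_d L₀/(k_r−k_d) = 0.277×20.9/(0.872−0.277) = 5.789/0.5950 = 9.730 mg/L.
e^(−k_d t) = e^(−0.277×2.029) = 0.5700; e^(−k_r t) = e^(−0.872×2.029) = 0.1704.
D = 9.730 × (0.5700 − 0.1704) + 3.75 × 0.1704 = 3.888 + 0.6390 = 4.527 mg/L.
DO = C_s − D = 9.32 − 4.527 = 4.793 mg/L.

DO ≈ 4.79 mg/L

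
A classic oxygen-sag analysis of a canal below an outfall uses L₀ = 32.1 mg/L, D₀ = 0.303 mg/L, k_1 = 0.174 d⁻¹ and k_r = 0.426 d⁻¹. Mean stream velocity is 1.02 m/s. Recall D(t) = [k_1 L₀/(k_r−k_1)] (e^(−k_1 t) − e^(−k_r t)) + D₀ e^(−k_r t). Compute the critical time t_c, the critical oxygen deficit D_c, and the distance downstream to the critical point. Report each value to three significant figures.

With k_r/k_1 = 2.448 and 1 − D₀(k_r−k_1)/(k_1 L₀) = 0.9863,
t_c = ln(2.448 × 0.9863) / (0.426 − 0.174) = ln(2.415) / 0.2520 = 0.8816/0.2520 = 3.498 d.
L(t_c) = L₀ e^(−k_1 t_c) = 32.1 × 0.5440 = 17.46 mg/L, and at the critical point k_r D_c = k_1 L, so D_c = (0.174/0.426) × 17.46 = 7.133 mg/L.
x_c = v t_c = 1.02 m/s × 3.498 d × 86400 s/d = 308300 m ≈ 308 km.

t_c ≈ 3.50 d; D_c ≈ 7.13 mg/L; x_c ≈ 308 km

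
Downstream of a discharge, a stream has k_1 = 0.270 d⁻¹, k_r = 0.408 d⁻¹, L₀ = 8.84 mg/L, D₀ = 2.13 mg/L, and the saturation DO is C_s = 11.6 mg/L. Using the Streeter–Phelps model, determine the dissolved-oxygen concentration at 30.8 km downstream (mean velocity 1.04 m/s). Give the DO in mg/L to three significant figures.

DO ≈ 9.02 mg/L

Travel time t = x/v = 30.8 km / (1.04 m/s) = 30800 m / 1.04 m/s = 29620 s = 0.3428 d.
k_1 L₀/(k_r−k_1) = 0.270×8.84/(0.408−0.270) = 2.387/0.1380 = 17.30 mg/L.
e^(−k_1 t) = e^(−0.270×0.3428) = 0.9116; e^(−k_r t) = e^(−0.408×0.3428) = 0.8695.
D = 17.30 × (0.9116 − 0.8695) + 2.13 × 0.8695 = 0.7284 + 1.852 = 2.580 mg/L.
DO = C_s − D = 11.6 − 2.580 = 9.020 mg/L.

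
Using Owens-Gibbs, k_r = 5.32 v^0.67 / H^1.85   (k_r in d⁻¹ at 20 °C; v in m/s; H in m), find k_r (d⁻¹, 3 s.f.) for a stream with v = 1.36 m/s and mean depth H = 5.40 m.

k_r ≈ 0.289 d⁻¹

k_r = 5.32 × 1.36^0.67 / 5.40^1.85 = 5.32 × 1.229 / 22.64 = 0.2887 d⁻¹.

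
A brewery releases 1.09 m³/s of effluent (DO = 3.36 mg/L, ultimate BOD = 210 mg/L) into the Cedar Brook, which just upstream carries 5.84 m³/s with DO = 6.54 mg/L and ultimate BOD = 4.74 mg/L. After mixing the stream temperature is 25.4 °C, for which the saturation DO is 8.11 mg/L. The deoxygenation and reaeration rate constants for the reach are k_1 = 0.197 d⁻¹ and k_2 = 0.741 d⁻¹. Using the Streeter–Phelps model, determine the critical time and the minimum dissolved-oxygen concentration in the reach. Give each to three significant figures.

Mixed DO = (5.84×6.54 + 1.09×3.36)/(5.84+1.09) = 41.86/6.930 = 6.040 mg/L.
Mixed L₀ = (5.84×4.74 + 1.09×210)/(6.930) = 256.6/6.930 = 37.02 mg/L.
Initial deficit D₀ = C_s − DO₀ = 8.11 − 6.040 = 2.070 mg/L.
t_c = (1/0.5440) ln[(0.741/0.197)(1 − 2.070×0.5440/(0.197×37.02))] = 1.838 × ln(3.181) = 2.127 d.
D_c = (0.197/0.741) × 37.02 × e^(−0.197×2.127) = 0.2659 × 37.02 × 0.6577 = 6.474 mg/L.
Minimum DO = 8.11 − 6.474 = 1.636 mg/L.

t_c ≈ 2.13 d; minimum DO ≈ 1.64 mg/L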